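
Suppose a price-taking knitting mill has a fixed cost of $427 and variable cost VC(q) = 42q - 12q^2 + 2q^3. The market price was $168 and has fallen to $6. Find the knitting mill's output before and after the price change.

MC = 42 - 24q + 6q^2; the shutdown threshold is min AVC = $24 (at q = 3).
At P = $168 ≥ min AVC, set P = MC on the rising branch: q = 7.
At P = $6 < min AVC = $24, price no longer covers variable cost at any output, so the firm shuts down: q = 0.

Output falls from 7 to 0 (the firm shuts down)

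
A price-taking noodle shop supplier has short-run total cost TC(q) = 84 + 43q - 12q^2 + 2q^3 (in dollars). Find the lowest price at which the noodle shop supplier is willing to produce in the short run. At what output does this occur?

The shutdown price is the minimum of AVC. VC = 43q - 12q^2 + 2q^3, so AVC = 43 - 12q + 2q^2.
At the minimum of AVC, MC = AVC. MC = 43 - 24q + 6q^2; setting MC = AVC gives 4q^2 - 12q = 0, so q = 3. min AVC = 25.
For P < $25 the firm produces nothing.

$25 per unit, at q = 3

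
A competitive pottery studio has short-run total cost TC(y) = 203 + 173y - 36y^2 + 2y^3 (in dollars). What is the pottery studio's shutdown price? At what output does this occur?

$11 per unit, at y = 9

Short-run supply begins at min AVC. From VC = 173y - 36y^2 + 2y^3, AVC = 173 - 36y + 2y^2.
At the minimum of AVC, MC = AVC. MC = 173 - 72y + 6y^2; setting MC = AVC gives 4y^2 - 36y = 0, so y = 9. min AVC = 11.
So the shutdown price is $11.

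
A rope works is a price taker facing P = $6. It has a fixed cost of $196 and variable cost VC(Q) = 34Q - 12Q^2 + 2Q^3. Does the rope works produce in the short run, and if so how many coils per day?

Shut down

Variable cost is VC = 34Q - 12Q^2 + 2Q^3, so AVC = VC/Q = 34 - 12Q + 2Q^2 and MC = dTC/dQ = 34 - 24Q + 6Q^2.
AVC is minimized where dAVC/dQ = -12 + 4Q = 0, at Q = 3; min AVC = 34 - 12·3 + 2·3^2 = $16.
Since P = $6 < min AVC = $16, price fails to cover variable cost at any output.
Shutting down limits the loss to fixed cost, $196.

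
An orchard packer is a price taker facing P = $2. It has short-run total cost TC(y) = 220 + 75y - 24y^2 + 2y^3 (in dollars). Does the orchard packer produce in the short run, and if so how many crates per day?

Variable cost is VC = 75y - 24y^2 + 2y^3, so AVC = VC/y = 75 - 24y + 2y^2 and MC = dTC/dy = 75 - 48y + 6y^2.
AVC is minimized where dAVC/dy = -24 + 4y = 0, at y = 6; min AVC = 75 - 24·6 + 2·6^2 = $3.
P = $2 lies below min AVC = $3; no output level covers variable cost.
Best response: produce nothing and absorb the $220 fixed cost.

Shut down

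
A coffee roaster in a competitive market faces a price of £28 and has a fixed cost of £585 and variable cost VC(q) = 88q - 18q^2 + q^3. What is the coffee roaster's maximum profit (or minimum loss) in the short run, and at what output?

Profit = -£385 at q = 10

AVC = 88 - 18q + q^2 has its minimum £7 at q = 9; price £28 clears that bar, so the firm operates.
With MC = 88 - 36q + 3q^2, P = MC on the upward-sloping part at q* = 10.
TR = 28·10 = 280. TC = 585 + 80 = 665. Profit = 280 − 665 = -£385.
By producing, the firm covers all variable cost plus £200 of fixed cost; shutting down would lose the full £585.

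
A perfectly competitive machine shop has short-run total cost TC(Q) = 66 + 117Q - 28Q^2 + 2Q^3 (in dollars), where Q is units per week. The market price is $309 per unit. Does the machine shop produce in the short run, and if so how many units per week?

Variable cost is VC = 117Q - 28Q^2 + 2Q^3, so AVC = VC/Q = 117 - 28Q + 2Q^2 and MC = dTC/dQ = 117 - 56Q + 6Q^2.
The AVC parabola has its vertex at Q = 28/4 = 7, where AVC = 117 - 28·7 + 2·7^2 = $19.
Because $309 ≥ $19, revenue can cover variable cost; the firm operates.
Solving P = MC: -192 - 56Q + 6Q^2 = 0 ⇒ Q = -8/3 or 12. On the upward-sloping branch, Q* = 12.
Check: AVC at Q = 12 is $69 ≤ P, so revenue covers variable cost.
Profit = P·Q − TC = 309·12 − 894 = $2814.

Produce at Q = 12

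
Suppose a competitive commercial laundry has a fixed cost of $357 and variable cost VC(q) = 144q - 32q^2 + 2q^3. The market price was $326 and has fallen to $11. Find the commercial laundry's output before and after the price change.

AVC = 144 - 32q + 2q^2, minimized at q = 8 where min AVC = $16. MC = 144 - 64q + 6q^2.
At P = $326 ≥ min AVC, set P = MC on the rising branch: q = 13.
At P = $11 < min AVC = $16, price no longer covers variable cost at any output, so the firm shuts down: q = 0.

Output falls from 13 to 0 (the firm shuts down)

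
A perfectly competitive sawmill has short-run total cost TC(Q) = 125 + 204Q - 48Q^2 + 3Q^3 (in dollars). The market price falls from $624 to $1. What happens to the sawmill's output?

MC = 204 - 96Q + 9Q^2; the shutdown threshold is min AVC = $12 (at Q = 8).
With P = $624 above the shutdown price, P = MC gives Q = 14.
At P = $1 < min AVC = $12, price no longer covers variable cost at any output, so the firm shuts down: Q = 0.

Output falls from 14 to 0 (the firm shuts down)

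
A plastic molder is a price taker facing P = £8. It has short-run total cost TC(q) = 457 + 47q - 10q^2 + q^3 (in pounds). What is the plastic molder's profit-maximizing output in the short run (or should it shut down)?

Shut down

Strip out fixed cost: VC = 47q - 10q^2 + q^3. Then AVC = 47 - 10q + q^2 and MC = 47 - 20q + 3q^2.
The AVC parabola has its vertex at q = 10/2 = 5, where AVC = 47 - 10·5 + 5^2 = £22.
Since P = £8 < min AVC = £22, price fails to cover variable cost at any output.
The firm minimizes its loss by shutting down and losing only its fixed cost of £457.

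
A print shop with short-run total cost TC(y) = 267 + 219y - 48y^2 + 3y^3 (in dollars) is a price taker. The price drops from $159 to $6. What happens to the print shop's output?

Output falls from 10 to 0 (the firm shuts down)

AVC = 219 - 48y + 3y^2, minimized at y = 8 where min AVC = $27. MC = 219 - 96y + 9y^2.
At P = $159 ≥ min AVC, set P = MC on the rising branch: y = 10.
At P = $6 < min AVC = $27, price no longer covers variable cost at any output, so the firm shuts down: y = 0.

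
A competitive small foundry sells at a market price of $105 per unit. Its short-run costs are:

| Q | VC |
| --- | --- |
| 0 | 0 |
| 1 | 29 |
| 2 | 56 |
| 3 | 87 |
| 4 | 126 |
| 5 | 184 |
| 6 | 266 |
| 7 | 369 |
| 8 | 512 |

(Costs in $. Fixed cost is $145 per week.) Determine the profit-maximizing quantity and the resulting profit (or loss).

Q = 7; profit = $221

Profit at each row (π = 105Q − TC): Q=0: -145; Q=1: -69; Q=2: 9; Q=3: 83; Q=4: 149; Q=5: 196; Q=6: 219; Q=7: 221; Q=8: 183.
Profit is maximized at Q = 7. AVC there is 369/7 = $52.71 ≤ P, so producing beats shutting down (which would give -$145).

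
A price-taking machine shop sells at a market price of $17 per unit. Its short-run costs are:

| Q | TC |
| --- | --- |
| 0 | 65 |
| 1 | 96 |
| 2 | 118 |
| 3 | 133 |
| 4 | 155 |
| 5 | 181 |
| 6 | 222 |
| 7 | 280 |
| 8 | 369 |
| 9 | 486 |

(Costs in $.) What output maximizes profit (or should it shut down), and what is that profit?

Q = 0 (shut down); profit = -$65

Profit at each row (π = 17Q − TC): Q=0: -65; Q=1: -79; Q=2: -84; Q=3: -82; Q=4: -87; Q=5: -96; Q=6: -120; Q=7: -161; Q=8: -233; Q=9: -333.
Profit is highest at Q = 0. Equivalently, the lowest AVC in the table is 90/4 ≈ $22.50 at Q = 4, and P = $17 falls below it — price never covers variable cost, so the firm shuts down and loses only its fixed cost.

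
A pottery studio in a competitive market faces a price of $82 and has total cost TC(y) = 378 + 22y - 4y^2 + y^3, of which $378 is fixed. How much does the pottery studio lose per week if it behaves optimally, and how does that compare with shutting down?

Profit = -$90 at y = 6

AVC = 22 - 4y + y^2 has its minimum $18 at y = 2; price $82 clears that bar, so the firm operates.
MC = 22 - 8y + 3y^2. Setting P = MC and taking the root on the rising branch gives y* = 6.
TR = 82·6 = 492. TC = 378 + 204 = 582. Profit = 492 − 582 = -$90.
Shutting down would mean losing the fixed cost of $378, so operating at a loss of $90 is better by $288.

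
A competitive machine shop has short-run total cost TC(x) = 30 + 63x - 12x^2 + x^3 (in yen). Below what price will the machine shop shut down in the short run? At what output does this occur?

The shutdown price is the minimum of AVC. VC = 63x - 12x^2 + x^3, so AVC = 63 - 12x + x^2.
dAVC/dx = -12 + 2x = 0 gives x = 6. min AVC = 63 - 12·6 + 6^2 = 27.
So the shutdown price is ¥27.

¥27 per unit, at x = 6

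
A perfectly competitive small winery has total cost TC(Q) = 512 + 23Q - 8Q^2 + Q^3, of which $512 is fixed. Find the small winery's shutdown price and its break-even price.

Shutdown price = min AVC. AVC = 23 - 8Q + Q^2, with vertex at Q = 4 and minimum $7.
ATC = 512/Q + 23 - 8Q + Q^2. Setting dATC/dQ = −512/Q^2 − 8 + 2Q = 0 gives Q = 8 (since 2·8^3 − 8·8^2 = 512).
min ATC = 512/8 + 23 − 8·8 + 8^2 = $87. That is the break-even price.
Between these two prices the firm operates at a loss; above $87 it earns a profit.

Shutdown price = $7; break-even price = $87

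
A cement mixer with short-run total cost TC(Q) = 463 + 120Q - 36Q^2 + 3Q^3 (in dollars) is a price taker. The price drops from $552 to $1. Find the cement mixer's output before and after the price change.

Output falls from 12 to 0 (the firm shuts down)

MC = 120 - 72Q + 9Q^2; the shutdown threshold is min AVC = $12 (at Q = 6).
At P = $552 ≥ min AVC, set P = MC on the rising branch: Q = 12.
At P = $1 < min AVC = $12, price no longer covers variable cost at any output, so the firm shuts down: Q = 0.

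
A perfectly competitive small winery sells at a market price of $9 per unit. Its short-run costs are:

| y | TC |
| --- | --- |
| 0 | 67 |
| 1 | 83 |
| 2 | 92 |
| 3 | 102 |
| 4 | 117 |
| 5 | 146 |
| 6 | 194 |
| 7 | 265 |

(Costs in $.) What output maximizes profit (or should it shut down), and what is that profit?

y = 0 (shut down); profit = -$67

Tabulate TR − TC: y=0: -67; y=1: -74; y=2: -74; y=3: -75; y=4: -81; y=5: -101; y=6: -140; y=7: -202.
Profit is highest at y = 0. Equivalently, the lowest AVC in the table is 35/3 ≈ $11.67 at y = 3, and P = $9 falls below it — price never covers variable cost, so the firm shuts down and loses only its fixed cost.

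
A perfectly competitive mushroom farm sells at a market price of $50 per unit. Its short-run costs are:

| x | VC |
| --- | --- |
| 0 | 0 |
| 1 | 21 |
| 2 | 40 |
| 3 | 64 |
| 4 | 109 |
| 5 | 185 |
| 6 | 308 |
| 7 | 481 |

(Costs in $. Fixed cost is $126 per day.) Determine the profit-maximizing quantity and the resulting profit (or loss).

Tabulate TR − TC: x=0: -126; x=1: -97; x=2: -66; x=3: -40; x=4: -35; x=5: -61; x=6: -134; x=7: -257.
Profit is maximized at x = 4. AVC there is 109/4 = $27.25 ≤ P, so producing beats shutting down (which would give -$126).

x = 4; profit = -$35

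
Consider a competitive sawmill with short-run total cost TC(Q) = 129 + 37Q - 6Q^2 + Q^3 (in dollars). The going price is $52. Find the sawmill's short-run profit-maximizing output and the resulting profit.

AVC = 37 - 6Q + Q^2; min AVC = $28 at Q = 3. Since P = $52 ≥ min AVC, the firm produces.
MC = 37 - 12Q + 3Q^2. Setting P = MC and taking the root on the rising branch gives Q* = 5.
TR = 52·5 = 260. TC = 129 + 160 = 289. Profit = 260 − 289 = -$29.
Shutting down would mean losing the fixed cost of $129, so operating at a loss of $29 is better by $100.

Profit = -$29 at Q = 5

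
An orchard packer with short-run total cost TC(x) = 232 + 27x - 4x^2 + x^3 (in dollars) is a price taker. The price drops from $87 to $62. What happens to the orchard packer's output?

Output falls from 6 to 5

MC = 27 - 8x + 3x^2; the shutdown threshold is min AVC = $23 (at x = 2).
At P = $87 ≥ min AVC, set P = MC on the rising branch: x = 6.
At P = $62 ≥ min AVC, set P = MC: x = 5. The firm stays open but cuts output.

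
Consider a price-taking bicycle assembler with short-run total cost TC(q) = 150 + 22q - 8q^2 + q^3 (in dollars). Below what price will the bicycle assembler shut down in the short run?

$6 per unit

Short-run supply begins at min AVC. From VC = 22q - 8q^2 + q^3, AVC = 22 - 8q + q^2.
At the minimum of AVC, MC = AVC. MC = 22 - 16q + 3q^2; setting MC = AVC gives 2q^2 - 8q = 0, so q = 4. min AVC = 6.
The firm shuts down for any P below $6.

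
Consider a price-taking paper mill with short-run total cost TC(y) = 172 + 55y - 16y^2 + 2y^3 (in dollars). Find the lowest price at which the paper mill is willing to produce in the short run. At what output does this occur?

The shutdown price is the minimum of AVC. VC = 55y - 16y^2 + 2y^3, so AVC = 55 - 16y + 2y^2.
dAVC/dy = -16 + 4y = 0 gives y = 4. min AVC = 55 - 16·4 + 2·4^2 = 23.
For P < $23 the firm produces nothing.

$23 per unit, at y = 4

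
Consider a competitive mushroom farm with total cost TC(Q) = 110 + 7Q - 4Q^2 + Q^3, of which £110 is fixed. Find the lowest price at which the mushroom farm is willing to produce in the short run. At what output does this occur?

£3 per unit, at Q = 2

The shutdown price is the minimum of AVC. VC = 7Q - 4Q^2 + Q^3, so AVC = 7 - 4Q + Q^2.
dAVC/dQ = -4 + 2Q = 0 gives Q = 2. min AVC = 7 - 4·2 + 2^2 = 3.
The firm shuts down for any P below £3.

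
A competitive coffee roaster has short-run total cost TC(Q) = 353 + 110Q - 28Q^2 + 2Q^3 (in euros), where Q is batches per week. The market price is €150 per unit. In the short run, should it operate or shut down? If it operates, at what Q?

From TC, MC = TC'(Q) = 110 - 56Q + 6Q^2 and AVC = VC/Q = 110 - 28Q + 2Q^2.
AVC hits its minimum where MC = AVC, at Q = 7, giving min AVC = 110 - 28·7 + 2·7^2 = €12.
Since P = €150 ≥ min AVC = €12, price covers variable cost and the firm should produce.
Solving P = MC: -40 - 56Q + 6Q^2 = 0 ⇒ Q = -2/3 or 10. On the upward-sloping branch, Q* = 10.
Check: AVC at Q = 10 is €30 ≤ P, so revenue covers variable cost.
Profit = P·Q − TC = 150·10 − 653 = €847.

Produce at Q = 10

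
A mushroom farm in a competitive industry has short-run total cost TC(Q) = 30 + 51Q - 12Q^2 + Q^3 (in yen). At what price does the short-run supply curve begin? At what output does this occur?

¥15 per unit, at Q = 6

The firm shuts down when price falls below the minimum of average variable cost. AVC = VC/Q = 51 - 12Q + Q^2.
At the minimum of AVC, MC = AVC. MC = 51 - 24Q + 3Q^2; setting MC = AVC gives 2Q^2 - 12Q = 0, so Q = 6. min AVC = 15.
So the shutdown price is ¥15.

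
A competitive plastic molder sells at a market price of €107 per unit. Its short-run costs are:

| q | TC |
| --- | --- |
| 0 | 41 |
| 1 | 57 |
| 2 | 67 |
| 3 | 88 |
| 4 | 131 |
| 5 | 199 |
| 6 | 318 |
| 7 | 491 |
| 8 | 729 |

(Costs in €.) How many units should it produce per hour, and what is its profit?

Compute π = P·q − TC at each output: q=0: -41; q=1: 50; q=2: 147; q=3: 233; q=4: 297; q=5: 336; q=6: 324; q=7: 258; q=8: 127.
Profit is maximized at q = 5. AVC there is 158/5 = €31.60 ≤ P, so producing beats shutting down (which would give -€41).

q = 5; profit = €336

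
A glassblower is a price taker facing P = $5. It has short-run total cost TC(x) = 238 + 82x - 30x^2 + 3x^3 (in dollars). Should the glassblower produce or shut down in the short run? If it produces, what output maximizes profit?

Strip out fixed cost: VC = 82x - 30x^2 + 3x^3. Then AVC = 82 - 30x + 3x^2 and MC = 82 - 60x + 9x^2.
The AVC parabola has its vertex at x = 30/6 = 5, where AVC = 82 - 30·5 + 3·5^2 = $7.
Since P = $5 < min AVC = $7, price fails to cover variable cost at any output.
The firm minimizes its loss by shutting down and losing only its fixed cost of $238.

Shut down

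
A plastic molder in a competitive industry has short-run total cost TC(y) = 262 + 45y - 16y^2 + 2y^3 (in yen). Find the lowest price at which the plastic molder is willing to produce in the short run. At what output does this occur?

¥13 per unit, at y = 4

Short-run supply begins at min AVC. From VC = 45y - 16y^2 + 2y^3, AVC = 45 - 16y + 2y^2.
At the minimum of AVC, MC = AVC. MC = 45 - 32y + 6y^2; setting MC = AVC gives 4y^2 - 16y = 0, so y = 4. min AVC = 13.
So the shutdown price is ¥13.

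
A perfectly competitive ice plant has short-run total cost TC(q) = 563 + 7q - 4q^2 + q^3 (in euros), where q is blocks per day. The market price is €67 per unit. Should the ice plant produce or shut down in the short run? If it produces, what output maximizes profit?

Produce at q = 6

Strip out fixed cost: VC = 7q - 4q^2 + q^3. Then AVC = 7 - 4q + q^2 and MC = 7 - 8q + 3q^2.
The AVC parabola has its vertex at q = 4/2 = 2, where AVC = 7 - 4·2 + 2^2 = €3.
P = €67 exceeds min AVC = €3, so the firm stays open.
Solving P = MC: -60 - 8q + 3q^2 = 0 ⇒ q = -10/3 or 6. On the upward-sloping branch, q* = 6.
Check: AVC at q = 6 is €19 ≤ P, so revenue covers variable cost.
Profit = P·q − TC = 67·6 − 677 = -€275, a loss, but smaller than the €563 fixed cost the firm would lose by shutting down.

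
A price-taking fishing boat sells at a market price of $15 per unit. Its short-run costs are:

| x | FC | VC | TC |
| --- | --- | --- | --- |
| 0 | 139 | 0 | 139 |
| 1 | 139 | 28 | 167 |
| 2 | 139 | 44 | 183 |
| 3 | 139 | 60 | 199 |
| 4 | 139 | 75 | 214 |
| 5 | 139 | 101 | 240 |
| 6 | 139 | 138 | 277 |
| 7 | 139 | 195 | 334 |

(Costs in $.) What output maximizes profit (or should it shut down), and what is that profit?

x = 0 (shut down); profit = -$139

Tabulate TR − TC: x=0: -139; x=1: -152; x=2: -153; x=3: -154; x=4: -154; x=5: -165; x=6: -187; x=7: -229.
Profit is highest at x = 0. Equivalently, the lowest AVC in the table is 75/4 ≈ $18.75 at x = 4, and P = $15 falls below it — price never covers variable cost, so the firm shuts down and loses only its fixed cost.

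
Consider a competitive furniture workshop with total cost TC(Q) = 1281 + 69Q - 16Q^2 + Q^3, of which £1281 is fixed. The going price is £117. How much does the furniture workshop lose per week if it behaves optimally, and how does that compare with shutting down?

Profit = -£129 at Q = 12

AVC = 69 - 16Q + Q^2 has its minimum £5 at Q = 8; price £117 clears that bar, so the firm operates.
With MC = 69 - 32Q + 3Q^2, P = MC on the upward-sloping part at Q* = 12.
TR = 117·12 = 1404. TC = 1281 + 252 = 1533. Profit = 1404 − 1533 = -£129.
By producing, the firm covers all variable cost plus £1152 of fixed cost; shutting down would lose the full £1281.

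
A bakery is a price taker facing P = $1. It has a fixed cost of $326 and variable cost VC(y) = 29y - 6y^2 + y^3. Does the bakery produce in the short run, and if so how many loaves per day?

Variable cost is VC = 29y - 6y^2 + y^3, so AVC = VC/y = 29 - 6y + y^2 and MC = dTC/dy = 29 - 12y + 3y^2.
AVC is minimized where dAVC/dy = -6 + 2y = 0, at y = 3; min AVC = 29 - 6·3 + 3^2 = $20.
Since P = $1 < min AVC = $20, price fails to cover variable cost at any output.
Best response: produce nothing and absorb the $326 fixed cost.

Shut down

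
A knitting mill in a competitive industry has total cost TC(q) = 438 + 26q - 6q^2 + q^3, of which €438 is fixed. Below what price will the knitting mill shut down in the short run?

€17 per unit

Short-run supply begins at min AVC. From VC = 26q - 6q^2 + q^3, AVC = 26 - 6q + q^2.
At the minimum of AVC, MC = AVC. MC = 26 - 12q + 3q^2; setting MC = AVC gives 2q^2 - 6q = 0, so q = 3. min AVC = 17.
So the shutdown price is €17.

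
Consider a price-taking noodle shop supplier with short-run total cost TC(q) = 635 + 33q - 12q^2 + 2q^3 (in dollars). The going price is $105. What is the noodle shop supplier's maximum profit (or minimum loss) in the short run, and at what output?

AVC = 33 - 12q + 2q^2; min AVC = $15 at q = 3. Since P = $105 ≥ min AVC, the firm produces.
MC = 33 - 24q + 6q^2. Setting P = MC and taking the root on the rising branch gives q* = 6.
TR = 105·6 = 630. TC = 635 + 198 = 833. Profit = 630 − 833 = -$203.
That loss of $203 beats the $635 the firm would lose by shutting down; producing recovers $432 of fixed cost.

Profit = -$203 at q = 6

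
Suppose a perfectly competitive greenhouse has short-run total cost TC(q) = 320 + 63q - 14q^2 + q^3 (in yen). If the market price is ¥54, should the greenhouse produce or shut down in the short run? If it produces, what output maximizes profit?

Strip out fixed cost: VC = 63q - 14q^2 + q^3. Then AVC = 63 - 14q + q^2 and MC = 63 - 28q + 3q^2.
AVC is minimized where dAVC/dq = -14 + 2q = 0, at q = 7; min AVC = 63 - 14·7 + 7^2 = ¥14.
P = ¥54 exceeds min AVC = ¥14, so the firm stays open.
P = MC gives 9 - 28q + 3q^2 = 0, with roots 1/3 and 9. Take the larger (rising MC): q* = 9.
Check: AVC at q = 9 is ¥18 ≤ P, so revenue covers variable cost.
Profit = P·q − TC = 54·9 − 482 = ¥4.

Produce at q = 9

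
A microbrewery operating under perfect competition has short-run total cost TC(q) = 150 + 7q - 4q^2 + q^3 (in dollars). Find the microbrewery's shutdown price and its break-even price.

Shutdown price = $3; break-even price = $42

Shutdown price = min AVC. AVC = 7 - 4q + q^2, with vertex at q = 2 and minimum $3.
ATC = 150/q + 7 - 4q + q^2. Setting dATC/dq = −150/q^2 − 4 + 2q = 0 gives q = 5 (since 2·5^3 − 4·5^2 = 150).
min ATC = 150/5 + 7 − 4·5 + 5^2 = $42. That is the break-even price.
Between these two prices the firm operates at a loss; above $42 it earns a profit.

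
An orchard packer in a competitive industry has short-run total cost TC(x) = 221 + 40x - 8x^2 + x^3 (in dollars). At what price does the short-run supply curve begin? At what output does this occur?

$24 per unit, at x = 4

Short-run supply begins at min AVC. From VC = 40x - 8x^2 + x^3, AVC = 40 - 8x + x^2.
dAVC/dx = -8 + 2x = 0 gives x = 4. min AVC = 40 - 8·4 + 4^2 = 24.
So the shutdown price is $24.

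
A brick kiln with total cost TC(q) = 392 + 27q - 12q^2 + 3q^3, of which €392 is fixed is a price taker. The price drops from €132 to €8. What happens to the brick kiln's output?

Output falls from 5 to 0 (the firm shuts down)

AVC = 27 - 12q + 3q^2, minimized at q = 2 where min AVC = €15. MC = 27 - 24q + 9q^2.
At P = €132 ≥ min AVC, set P = MC on the rising branch: q = 5.
At P = €8 < min AVC = €15, price no longer covers variable cost at any output, so the firm shuts down: q = 0.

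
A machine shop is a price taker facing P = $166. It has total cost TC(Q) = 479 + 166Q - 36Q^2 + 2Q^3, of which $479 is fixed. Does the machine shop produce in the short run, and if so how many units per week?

Produce at Q = 12

Strip out fixed cost: VC = 166Q - 36Q^2 + 2Q^3. Then AVC = 166 - 36Q + 2Q^2 and MC = 166 - 72Q + 6Q^2.
AVC hits its minimum where MC = AVC, at Q = 9, giving min AVC = 166 - 36·9 + 2·9^2 = $4.
Because $166 ≥ $4, revenue can cover variable cost; the firm operates.
Set P = MC: 166 = 166 - 72Q + 6Q^2 → -72Q + 6Q^2 = 0. The roots are Q = 0 and Q = 12; the profit-maximizing output is on the rising part of MC, so Q* = 12.
Check: AVC at Q = 12 is $22 ≤ P, so revenue covers variable cost.
Profit = P·Q − TC = 166·12 − 743 = $1249.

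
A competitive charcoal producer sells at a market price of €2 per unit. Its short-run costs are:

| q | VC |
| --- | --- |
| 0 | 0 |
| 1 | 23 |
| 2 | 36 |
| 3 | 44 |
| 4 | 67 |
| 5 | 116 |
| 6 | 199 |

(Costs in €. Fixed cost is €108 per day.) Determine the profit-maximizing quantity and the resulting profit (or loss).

q = 0 (shut down); profit = -€108

Profit at each row (π = 2q − TC): q=0: -108; q=1: -129; q=2: -140; q=3: -146; q=4: -167; q=5: -214; q=6: -295.
Profit is highest at q = 0. Equivalently, the lowest AVC in the table is 44/3 ≈ €14.67 at q = 3, and P = €2 falls below it — price never covers variable cost, so the firm shuts down and loses only its fixed cost.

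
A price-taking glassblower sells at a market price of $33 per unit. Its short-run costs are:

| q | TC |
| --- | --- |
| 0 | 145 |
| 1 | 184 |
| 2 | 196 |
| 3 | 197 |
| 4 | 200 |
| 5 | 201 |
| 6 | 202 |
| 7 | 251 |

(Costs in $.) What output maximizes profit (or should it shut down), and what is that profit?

q = 6; profit = -$4

Tabulate TR − TC: q=0: -145; q=1: -151; q=2: -130; q=3: -98; q=4: -68; q=5: -36; q=6: -4; q=7: -20.
Profit is maximized at q = 6. AVC there is 57/6 = $9.50 ≤ P, so producing beats shutting down (which would give -$145).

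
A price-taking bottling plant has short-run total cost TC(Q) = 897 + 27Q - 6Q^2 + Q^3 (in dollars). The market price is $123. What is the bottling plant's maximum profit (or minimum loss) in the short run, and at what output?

Profit = -$257 at Q = 8

AVC = 27 - 6Q + Q^2 has its minimum $18 at Q = 3; price $123 clears that bar, so the firm operates.
With MC = 27 - 12Q + 3Q^2, P = MC on the upward-sloping part at Q* = 8.
TR = 123·8 = 984. TC = 897 + 344 = 1241. Profit = 984 − 1241 = -$257.
By producing, the firm covers all variable cost plus $640 of fixed cost; shutting down would lose the full $897.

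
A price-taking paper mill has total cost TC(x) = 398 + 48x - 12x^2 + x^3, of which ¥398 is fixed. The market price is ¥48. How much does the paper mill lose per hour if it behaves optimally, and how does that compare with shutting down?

AVC = 48 - 12x + x^2 has its minimum ¥12 at x = 6; price ¥48 clears that bar, so the firm operates.
With MC = 48 - 24x + 3x^2, P = MC on the upward-sloping part at x* = 8.
TR = 48·8 = 384. TC = 398 + 128 = 526. Profit = 384 − 526 = -¥142.
Shutting down would mean losing the fixed cost of ¥398, so operating at a loss of ¥142 is better by ¥256.

Profit = -¥142 at x = 8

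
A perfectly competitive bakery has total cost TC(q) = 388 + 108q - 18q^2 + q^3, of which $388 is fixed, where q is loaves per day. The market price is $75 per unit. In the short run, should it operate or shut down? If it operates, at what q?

Produce at q = 11

From TC, MC = TC'(q) = 108 - 36q + 3q^2 and AVC = VC/q = 108 - 18q + q^2.
The AVC parabola has its vertex at q = 18/2 = 9, where AVC = 108 - 18·9 + 9^2 = $27.
Since P = $75 ≥ min AVC = $27, price covers variable cost and the firm should produce.
Solving P = MC: 33 - 36q + 3q^2 = 0 ⇒ q = 1 or 11. On the upward-sloping branch, q* = 11.
Check: AVC at q = 11 is $31 ≤ P, so revenue covers variable cost.
Profit = P·q − TC = 75·11 − 729 = $96.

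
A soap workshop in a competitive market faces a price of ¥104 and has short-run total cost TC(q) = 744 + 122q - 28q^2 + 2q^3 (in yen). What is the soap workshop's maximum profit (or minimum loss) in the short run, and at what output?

Profit = -¥96 at q = 9

AVC = 122 - 28q + 2q^2; min AVC = ¥24 at q = 7. Since P = ¥104 ≥ min AVC, the firm produces.
With MC = 122 - 56q + 6q^2, P = MC on the upward-sloping part at q* = 9.
TR = 104·9 = 936. TC = 744 + 288 = 1032. Profit = 936 − 1032 = -¥96.
That loss of ¥96 beats the ¥744 the firm would lose by shutting down; producing recovers ¥648 of fixed cost.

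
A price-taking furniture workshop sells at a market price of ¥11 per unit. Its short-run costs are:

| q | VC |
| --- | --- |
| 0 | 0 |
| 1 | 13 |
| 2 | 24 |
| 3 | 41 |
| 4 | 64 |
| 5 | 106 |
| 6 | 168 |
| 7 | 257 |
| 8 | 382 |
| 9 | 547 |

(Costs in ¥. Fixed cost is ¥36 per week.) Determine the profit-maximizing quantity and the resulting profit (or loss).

Profit at each row (π = 11q − TC): q=0: -36; q=1: -38; q=2: -38; q=3: -44; q=4: -56; q=5: -87; q=6: -138; q=7: -216; q=8: -330; q=9: -484.
Profit is highest at q = 0. Equivalently, the lowest AVC in the table is 24/2 ≈ ¥12 at q = 2, and P = ¥11 falls below it — price never covers variable cost, so the firm shuts down and loses only its fixed cost.

q = 0 (shut down); profit = -¥36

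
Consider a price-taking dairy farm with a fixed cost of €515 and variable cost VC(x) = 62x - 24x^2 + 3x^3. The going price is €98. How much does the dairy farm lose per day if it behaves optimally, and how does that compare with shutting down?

Profit = -€83 at x = 6

AVC = 62 - 24x + 3x^2; min AVC = €14 at x = 4. Since P = €98 ≥ min AVC, the firm produces.
With MC = 62 - 48x + 9x^2, P = MC on the upward-sloping part at x* = 6.
TR = 98·6 = 588. TC = 515 + 156 = 671. Profit = 588 − 671 = -€83.
Shutting down would mean losing the fixed cost of €515, so operating at a loss of €83 is better by €432.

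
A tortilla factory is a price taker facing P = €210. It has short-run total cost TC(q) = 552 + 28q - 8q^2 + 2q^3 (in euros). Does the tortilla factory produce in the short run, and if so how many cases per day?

Produce at q = 7

From TC, MC = TC'(q) = 28 - 16q + 6q^2 and AVC = VC/q = 28 - 8q + 2q^2.
AVC is minimized where dAVC/dq = -8 + 4q = 0, at q = 2; min AVC = 28 - 8·2 + 2·2^2 = €20.
Since P = €210 ≥ min AVC = €20, price covers variable cost and the firm should produce.
Solving P = MC: -182 - 16q + 6q^2 = 0 ⇒ q = -13/3 or 7. On the upward-sloping branch, q* = 7.
Check: AVC at q = 7 is €70 ≤ P, so revenue covers variable cost.
Profit = P·q − TC = 210·7 − 1042 = €428.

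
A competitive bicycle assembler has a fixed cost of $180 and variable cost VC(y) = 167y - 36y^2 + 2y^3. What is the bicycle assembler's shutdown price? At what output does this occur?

Short-run supply begins at min AVC. From VC = 167y - 36y^2 + 2y^3, AVC = 167 - 36y + 2y^2.
dAVC/dy = -36 + 4y = 0 gives y = 9. min AVC = 167 - 36·9 + 2·9^2 = 5.
For P < $5 the firm produces nothing.

$5 per unit, at y = 9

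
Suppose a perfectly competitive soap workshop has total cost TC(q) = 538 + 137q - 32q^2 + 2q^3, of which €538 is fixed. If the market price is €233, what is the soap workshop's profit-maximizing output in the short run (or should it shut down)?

Produce at q = 12

From TC, MC = TC'(q) = 137 - 64q + 6q^2 and AVC = VC/q = 137 - 32q + 2q^2.
AVC hits its minimum where MC = AVC, at q = 8, giving min AVC = 137 - 32·8 + 2·8^2 = €9.
Because €233 ≥ €9, revenue can cover variable cost; the firm operates.
Set P = MC: 233 = 137 - 64q + 6q^2 → -96 - 64q + 6q^2 = 0. The roots are q = -4/3 and q = 12; the profit-maximizing output is on the rising part of MC, so q* = 12.
Check: AVC at q = 12 is €41 ≤ P, so revenue covers variable cost.
Profit = P·q − TC = 233·12 − 1030 = €1766.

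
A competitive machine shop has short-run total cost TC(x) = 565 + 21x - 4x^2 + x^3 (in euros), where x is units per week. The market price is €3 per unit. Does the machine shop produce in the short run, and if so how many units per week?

Variable cost is VC = 21x - 4x^2 + x^3, so AVC = VC/x = 21 - 4x + x^2 and MC = dTC/dx = 21 - 8x + 3x^2.
AVC is minimized where dAVC/dx = -4 + 2x = 0, at x = 2; min AVC = 21 - 4·2 + 2^2 = €17.
With P < min AVC (€3 < €17), every unit sold adds to the loss.
Shutting down limits the loss to fixed cost, €565.

Shut down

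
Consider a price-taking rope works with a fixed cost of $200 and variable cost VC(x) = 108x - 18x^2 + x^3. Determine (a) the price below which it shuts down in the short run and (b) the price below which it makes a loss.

Shutdown price = $27; break-even price = $48

AVC = 108 - 18x + x^2; minimized at x = 9, giving min AVC = $27. That is the shutdown price.
ATC = 200/x + 108 - 18x + x^2. Setting dATC/dx = −200/x^2 − 18 + 2x = 0 gives x = 10 (since 2·10^3 − 18·10^2 = 200).
min ATC = 200/10 + 108 − 18·10 + 10^2 = $48. That is the break-even price.
Between these two prices the firm operates at a loss; above $48 it earns a profit.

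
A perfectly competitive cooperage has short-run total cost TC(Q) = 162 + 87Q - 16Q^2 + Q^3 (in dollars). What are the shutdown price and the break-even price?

Shutdown price = $23; break-even price = $42

AVC = 87 - 16Q + Q^2; minimized at Q = 8, giving min AVC = $23. That is the shutdown price.
ATC = 162/Q + 87 - 16Q + Q^2. Setting dATC/dQ = −162/Q^2 − 16 + 2Q = 0 gives Q = 9 (since 2·9^3 − 16·9^2 = 162).
min ATC = 162/9 + 87 − 16·9 + 9^2 = $42. That is the break-even price.
Between these two prices the firm operates at a loss; above $42 it earns a profit.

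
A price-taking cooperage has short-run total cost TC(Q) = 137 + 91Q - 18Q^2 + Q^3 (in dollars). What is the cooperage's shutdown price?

$10 per unit

Short-run supply begins at min AVC. From VC = 91Q - 18Q^2 + Q^3, AVC = 91 - 18Q + Q^2.
At the minimum of AVC, MC = AVC. MC = 91 - 36Q + 3Q^2; setting MC = AVC gives 2Q^2 - 18Q = 0, so Q = 9. min AVC = 10.
So the shutdown price is $10.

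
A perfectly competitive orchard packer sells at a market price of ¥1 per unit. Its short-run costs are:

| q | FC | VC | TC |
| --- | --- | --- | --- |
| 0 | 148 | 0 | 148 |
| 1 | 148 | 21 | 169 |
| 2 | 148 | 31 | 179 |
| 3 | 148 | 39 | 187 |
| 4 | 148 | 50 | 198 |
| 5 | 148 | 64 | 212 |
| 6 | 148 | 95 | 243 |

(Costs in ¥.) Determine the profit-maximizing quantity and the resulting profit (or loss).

Tabulate TR − TC: q=0: -148; q=1: -168; q=2: -177; q=3: -184; q=4: -194; q=5: -207; q=6: -237.
Profit is highest at q = 0. Equivalently, the lowest AVC in the table is 50/4 ≈ ¥12.50 at q = 4, and P = ¥1 falls below it — price never covers variable cost, so the firm shuts down and loses only its fixed cost.

q = 0 (shut down); profit = -¥148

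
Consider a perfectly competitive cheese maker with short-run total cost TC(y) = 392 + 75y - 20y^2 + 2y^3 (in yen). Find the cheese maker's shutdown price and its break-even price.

AVC = 75 - 20y + 2y^2; minimized at y = 5, giving min AVC = ¥25. That is the shutdown price.
ATC = 392/y + 75 - 20y + 2y^2. Setting dATC/dy = −392/y^2 − 20 + 4y = 0 gives y = 7 (since 4·7^3 − 20·7^2 = 392).
min ATC = 392/7 + 75 − 20·7 + 2·7^2 = ¥89. That is the break-even price.
For ¥25 ≤ P < ¥89 the firm produces at a loss; below ¥25 it shuts down.

Shutdown price = ¥25; break-even price = ¥89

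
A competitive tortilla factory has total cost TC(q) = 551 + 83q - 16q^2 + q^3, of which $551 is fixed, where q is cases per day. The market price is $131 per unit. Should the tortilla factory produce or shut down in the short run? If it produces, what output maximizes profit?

Produce at q = 12

Strip out fixed cost: VC = 83q - 16q^2 + q^3. Then AVC = 83 - 16q + q^2 and MC = 83 - 32q + 3q^2.
The AVC parabola has its vertex at q = 16/2 = 8, where AVC = 83 - 16·8 + 8^2 = $19.
Because $131 ≥ $19, revenue can cover variable cost; the firm operates.
Set P = MC: 131 = 83 - 32q + 3q^2 → -48 - 32q + 3q^2 = 0. The roots are q = -4/3 and q = 12; the profit-maximizing output is on the rising part of MC, so q* = 12.
Check: AVC at q = 12 is $35 ≤ P, so revenue covers variable cost.
Profit = P·q − TC = 131·12 − 971 = $601.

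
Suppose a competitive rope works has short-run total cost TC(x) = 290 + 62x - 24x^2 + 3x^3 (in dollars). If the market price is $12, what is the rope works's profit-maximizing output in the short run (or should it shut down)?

Shut down

From TC, MC = TC'(x) = 62 - 48x + 9x^2 and AVC = VC/x = 62 - 24x + 3x^2.
AVC hits its minimum where MC = AVC, at x = 4, giving min AVC = 62 - 24·4 + 3·4^2 = $14.
P = $12 lies below min AVC = $14; no output level covers variable cost.
The firm minimizes its loss by shutting down and losing only its fixed cost of $290.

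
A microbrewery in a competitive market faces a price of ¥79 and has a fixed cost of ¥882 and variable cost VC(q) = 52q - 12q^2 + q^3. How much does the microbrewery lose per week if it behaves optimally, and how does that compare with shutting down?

AVC = 52 - 12q + q^2 has its minimum ¥16 at q = 6; price ¥79 clears that bar, so the firm operates.
MC = 52 - 24q + 3q^2. Setting P = MC and taking the root on the rising branch gives q* = 9.
TR = 79·9 = 711. TC = 882 + 225 = 1107. Profit = 711 − 1107 = -¥396.
That loss of ¥396 beats the ¥882 the firm would lose by shutting down; producing recovers ¥486 of fixed cost.

Profit = -¥396 at q = 9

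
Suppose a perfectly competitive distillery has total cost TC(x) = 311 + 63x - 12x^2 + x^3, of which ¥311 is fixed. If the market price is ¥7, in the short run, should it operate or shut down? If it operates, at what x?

From TC, MC = TC'(x) = 63 - 24x + 3x^2 and AVC = VC/x = 63 - 12x + x^2.
AVC hits its minimum where MC = AVC, at x = 6, giving min AVC = 63 - 12·6 + 6^2 = ¥27.
Since P = ¥7 < min AVC = ¥27, price fails to cover variable cost at any output.
Shutting down limits the loss to fixed cost, ¥311.

Shut down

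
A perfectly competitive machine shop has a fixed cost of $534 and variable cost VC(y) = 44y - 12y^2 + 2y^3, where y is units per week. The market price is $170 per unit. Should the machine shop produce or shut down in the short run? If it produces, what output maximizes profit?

Produce at y = 7

Strip out fixed cost: VC = 44y - 12y^2 + 2y^3. Then AVC = 44 - 12y + 2y^2 and MC = 44 - 24y + 6y^2.
AVC hits its minimum where MC = AVC, at y = 3, giving min AVC = 44 - 12·3 + 2·3^2 = $26.
P = $170 exceeds min AVC = $26, so the firm stays open.
P = MC gives -126 - 24y + 6y^2 = 0, with roots -3 and 7. Take the larger (rising MC): y* = 7.
Check: AVC at y = 7 is $58 ≤ P, so revenue covers variable cost.
Profit = P·y − TC = 170·7 − 940 = $250.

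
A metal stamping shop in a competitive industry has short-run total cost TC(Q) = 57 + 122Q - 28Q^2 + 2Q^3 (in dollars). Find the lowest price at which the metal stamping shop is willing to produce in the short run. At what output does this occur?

Short-run supply begins at min AVC. From VC = 122Q - 28Q^2 + 2Q^3, AVC = 122 - 28Q + 2Q^2.
At the minimum of AVC, MC = AVC. MC = 122 - 56Q + 6Q^2; setting MC = AVC gives 4Q^2 - 28Q = 0, so Q = 7. min AVC = 24.
So the shutdown price is $24.

$24 per unit, at Q = 7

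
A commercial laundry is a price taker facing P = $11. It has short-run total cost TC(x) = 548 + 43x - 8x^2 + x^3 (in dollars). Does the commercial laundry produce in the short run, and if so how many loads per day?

Shut down

From TC, MC = TC'(x) = 43 - 16x + 3x^2 and AVC = VC/x = 43 - 8x + x^2.
AVC is minimized where dAVC/dx = -8 + 2x = 0, at x = 4; min AVC = 43 - 8·4 + 4^2 = $27.
With P < min AVC ($11 < $27), every unit sold adds to the loss.
Best response: produce nothing and absorb the $548 fixed cost.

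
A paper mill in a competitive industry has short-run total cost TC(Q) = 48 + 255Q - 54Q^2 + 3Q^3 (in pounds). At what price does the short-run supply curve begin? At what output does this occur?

Short-run supply begins at min AVC. From VC = 255Q - 54Q^2 + 3Q^3, AVC = 255 - 54Q + 3Q^2.
At the minimum of AVC, MC = AVC. MC = 255 - 108Q + 9Q^2; setting MC = AVC gives 6Q^2 - 54Q = 0, so Q = 9. min AVC = 12.
For P < £12 the firm produces nothing.

£12 per unit, at Q = 9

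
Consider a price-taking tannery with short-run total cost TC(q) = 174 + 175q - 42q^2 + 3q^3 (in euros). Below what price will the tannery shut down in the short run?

The shutdown price is the minimum of AVC. VC = 175q - 42q^2 + 3q^3, so AVC = 175 - 42q + 3q^2.
At the minimum of AVC, MC = AVC. MC = 175 - 84q + 9q^2; setting MC = AVC gives 6q^2 - 42q = 0, so q = 7. min AVC = 28.
The firm shuts down for any P below €28.

€28 per unit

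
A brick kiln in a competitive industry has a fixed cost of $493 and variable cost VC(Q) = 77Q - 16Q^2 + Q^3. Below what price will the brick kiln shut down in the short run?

Short-run supply begins at min AVC. From VC = 77Q - 16Q^2 + Q^3, AVC = 77 - 16Q + Q^2.
At the minimum of AVC, MC = AVC. MC = 77 - 32Q + 3Q^2; setting MC = AVC gives 2Q^2 - 16Q = 0, so Q = 8. min AVC = 13.
The firm shuts down for any P below $13.

$13 per unit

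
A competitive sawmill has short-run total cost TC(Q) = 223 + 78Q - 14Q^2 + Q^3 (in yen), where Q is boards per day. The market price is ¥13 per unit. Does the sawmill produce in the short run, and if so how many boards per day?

Shut down

Strip out fixed cost: VC = 78Q - 14Q^2 + Q^3. Then AVC = 78 - 14Q + Q^2 and MC = 78 - 28Q + 3Q^2.
The AVC parabola has its vertex at Q = 14/2 = 7, where AVC = 78 - 14·7 + 7^2 = ¥29.
Since P = ¥13 < min AVC = ¥29, price fails to cover variable cost at any output.
The firm minimizes its loss by shutting down and losing only its fixed cost of ¥223.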